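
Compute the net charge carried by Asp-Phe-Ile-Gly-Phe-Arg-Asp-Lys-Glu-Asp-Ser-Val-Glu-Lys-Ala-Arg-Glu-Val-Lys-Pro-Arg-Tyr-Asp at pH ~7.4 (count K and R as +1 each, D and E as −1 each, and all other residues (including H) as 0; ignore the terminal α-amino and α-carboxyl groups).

-1

Positive (K, R): Arg6, Lys8, Lys14, Arg16, Lys19, Arg21 → +6.
Negative (D, E): Asp1, Asp7, Glu9, Asp10, Glu13, Glu17, Asp23 → −7.
Net charge = (+6) + (−7) = −1.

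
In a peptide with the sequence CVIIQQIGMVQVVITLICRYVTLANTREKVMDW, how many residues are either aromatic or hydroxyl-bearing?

5

Aromatic: F, W, Y. Hydroxyl-bearing: S, T, Y.
Aromatic residues here: Y20, W33 (2).
Hydroxyl-bearing residues here: T15, Y20, T22, T26 (4).
Y is in both groups, so the 1 Y residue must not be double-counted.
Total = 2 + 4 − 1 = 5.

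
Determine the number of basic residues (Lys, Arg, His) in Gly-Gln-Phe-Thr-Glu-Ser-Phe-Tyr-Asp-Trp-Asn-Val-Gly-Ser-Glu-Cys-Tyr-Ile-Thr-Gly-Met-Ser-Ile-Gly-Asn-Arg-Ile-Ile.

1

Matching residues: Arg26.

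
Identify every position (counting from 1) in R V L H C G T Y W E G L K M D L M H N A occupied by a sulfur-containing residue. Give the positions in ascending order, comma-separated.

5, 14, 17

Cysteine (C, thiol) and methionine (M, thioether) are the two sulfur-containing amino acids.
Matching residues: C5, M14, M17.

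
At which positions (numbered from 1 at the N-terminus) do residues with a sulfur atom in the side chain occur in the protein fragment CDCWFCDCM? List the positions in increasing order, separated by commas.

Cysteine (C, thiol) and methionine (M, thioether) are the two sulfur-containing amino acids.
Matching residues: C1, C3, C6, C8, M9.

1, 3, 6, 8, 9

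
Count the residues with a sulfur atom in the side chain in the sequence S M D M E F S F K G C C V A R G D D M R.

Cysteine (C, thiol) and methionine (M, thioether) are the two sulfur-containing amino acids.
Matching residues: M2, M4, C11, C12, M19.

5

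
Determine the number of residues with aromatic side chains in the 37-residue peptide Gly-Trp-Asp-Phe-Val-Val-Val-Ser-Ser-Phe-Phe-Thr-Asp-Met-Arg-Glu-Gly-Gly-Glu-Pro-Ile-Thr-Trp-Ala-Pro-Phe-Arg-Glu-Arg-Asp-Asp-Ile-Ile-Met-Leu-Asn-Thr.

6

The aromatic amino acids are Phe (F, benzyl), Trp (W, indole), and Tyr (Y, phenol).
Matching residues: Trp2, Phe4, Phe10, Phe11, Trp23, Phe26.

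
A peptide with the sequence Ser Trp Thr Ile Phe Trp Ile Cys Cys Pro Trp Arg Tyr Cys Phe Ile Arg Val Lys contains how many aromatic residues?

Phenylalanine (F), tryptophan (W), and tyrosine (Y) have aromatic ring side chains.
Matching residues: Trp2, Phe5, Trp6, Trp11, Tyr13, Phe15.

6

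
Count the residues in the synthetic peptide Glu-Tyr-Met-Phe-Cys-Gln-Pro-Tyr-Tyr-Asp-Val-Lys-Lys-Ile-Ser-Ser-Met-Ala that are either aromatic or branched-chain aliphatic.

6

Aromatic: F, W, Y. Branched-chain aliphatic: I, L, V.
Aromatic residues here: Tyr2, Phe4, Tyr8, Tyr9 (4).
Branched-chain aliphatic residues here: Val11, Ile14 (2).
The two groups share no amino acid, so total = 4 + 2 = 6.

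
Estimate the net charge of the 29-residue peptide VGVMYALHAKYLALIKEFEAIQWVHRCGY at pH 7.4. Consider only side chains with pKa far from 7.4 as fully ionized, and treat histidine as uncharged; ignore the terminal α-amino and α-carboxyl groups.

Near pH 7.4, K and R contribute +1 each, D and E contribute −1 each, and every other side chain (His included, as stated) is uncharged.
Positive (K, R): K10, K16, R26 → +3.
Negative (D, E): E17, E19 → −2.
Net charge = (+3) + (−2) = +1.

+1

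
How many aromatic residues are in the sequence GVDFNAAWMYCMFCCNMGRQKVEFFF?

7

F, W, and Y each carry an aromatic ring on the side chain.
Matching residues: F4, W8, Y10, F13, F24, F25, F26.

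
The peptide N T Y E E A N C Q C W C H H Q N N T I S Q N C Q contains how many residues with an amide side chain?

Asparagine (N) and glutamine (Q) have uncharged amide side chains.
Matching residues: N1, N7, Q9, Q15, N16, N17, Q21, N22, Q24.

9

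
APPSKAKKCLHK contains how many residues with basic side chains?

Lysine (K), arginine (R), and histidine (H) have basic, nitrogen-containing side chains.
Matching residues: K5, K7, K8, H11, K12.

5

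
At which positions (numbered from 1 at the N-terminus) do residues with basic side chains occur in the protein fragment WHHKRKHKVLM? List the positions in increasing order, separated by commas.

2, 3, 4, 5, 6, 7, 8

K, R, and H are the three residues with basic side chains (ε-amine, guanidinium, and imidazole respectively).
Matching residues: H2, H3, K4, R5, K6, H7, K8.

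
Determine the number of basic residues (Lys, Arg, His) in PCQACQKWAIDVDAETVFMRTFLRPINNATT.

3

Matching residues: K7, R20, R24.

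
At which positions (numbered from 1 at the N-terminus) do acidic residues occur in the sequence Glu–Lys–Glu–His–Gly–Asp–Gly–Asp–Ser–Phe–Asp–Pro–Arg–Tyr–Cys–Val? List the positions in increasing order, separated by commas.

1, 3, 6, 8, 11

Only D (aspartate) and E (glutamate) carry a side-chain carboxylic acid.
Matching residues: Glu1, Glu3, Asp6, Asp8, Asp11.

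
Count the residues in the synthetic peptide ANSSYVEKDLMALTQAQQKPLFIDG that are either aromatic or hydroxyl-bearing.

Aromatic: F, W, Y. Hydroxyl-bearing: S, T, Y.
Aromatic residues here: Y5, F22 (2).
Hydroxyl-bearing residues here: S3, S4, Y5, T14 (4).
Y is in both groups, so the 1 Y residue must not be double-counted.
Total = 2 + 4 − 1 = 5.

5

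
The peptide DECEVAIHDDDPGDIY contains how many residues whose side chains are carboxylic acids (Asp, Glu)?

7

Matching residues: D1, E2, E4, D9, D10, D11, D14.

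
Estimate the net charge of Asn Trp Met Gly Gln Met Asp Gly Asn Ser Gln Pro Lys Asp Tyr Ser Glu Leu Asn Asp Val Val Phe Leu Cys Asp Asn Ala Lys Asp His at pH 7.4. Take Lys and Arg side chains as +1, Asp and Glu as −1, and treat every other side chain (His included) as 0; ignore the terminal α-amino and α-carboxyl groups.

-4

Positive (K, R): Lys13, Lys29 → +2.
Negative (D, E): Asp7, Asp14, Glu17, Asp20, Asp26, Asp30 → −6.
Net charge = (+2) + (−6) = −4.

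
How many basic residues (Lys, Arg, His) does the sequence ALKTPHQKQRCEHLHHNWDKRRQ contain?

Matching residues: K3, H6, K8, R10, H13, H15, H16, K20, R21, R22.

10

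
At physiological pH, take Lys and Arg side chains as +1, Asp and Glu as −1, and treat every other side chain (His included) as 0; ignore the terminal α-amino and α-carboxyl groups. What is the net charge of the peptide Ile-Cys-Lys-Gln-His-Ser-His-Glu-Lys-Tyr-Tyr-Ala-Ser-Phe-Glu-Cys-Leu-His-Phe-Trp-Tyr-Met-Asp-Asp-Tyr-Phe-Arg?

Positive (K, R): Lys3, Lys9, Arg27 → +3.
Negative (D, E): Glu8, Glu15, Asp23, Asp24 → −4.
Net charge = (+3) + (−4) = −1.

-1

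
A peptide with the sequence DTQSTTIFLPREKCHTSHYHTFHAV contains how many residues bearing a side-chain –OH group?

S, T, and Y are the three residues with a side-chain hydroxyl.
Matching residues: T2, S4, T5, T6, T16, S17, Y19, T21.

8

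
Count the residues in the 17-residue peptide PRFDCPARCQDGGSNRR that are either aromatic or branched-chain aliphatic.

1

Aromatic: F, W, Y. Branched-chain aliphatic: I, L, V.
Aromatic residues here: F3 (1).
Branched-chain aliphatic residues here: none (0).
The two groups share no amino acid, so total = 1 + 0 = 1.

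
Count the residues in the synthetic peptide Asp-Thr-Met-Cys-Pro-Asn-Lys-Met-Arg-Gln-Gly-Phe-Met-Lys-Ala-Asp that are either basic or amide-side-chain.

Basic: H, K, R. Amide-side-chain: N, Q.
Basic residues here: Lys7, Arg9, Lys14 (3).
Amide-side-chain residues here: Asn6, Gln10 (2).
The two groups share no amino acid, so total = 3 + 2 = 5.

5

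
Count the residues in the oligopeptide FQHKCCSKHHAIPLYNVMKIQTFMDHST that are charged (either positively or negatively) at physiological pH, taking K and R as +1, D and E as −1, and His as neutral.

Charged side chains at pH ~7.4: K, R (positive); D, E (negative).
Matching residues: K4, K8, K19, D25.

4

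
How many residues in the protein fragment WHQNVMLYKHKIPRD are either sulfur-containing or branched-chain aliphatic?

Sulfur-containing: C, M. Branched-chain aliphatic: I, L, V.
Sulfur-containing residues here: M6 (1).
Branched-chain aliphatic residues here: V5, L7, I12 (3).
The two groups share no amino acid, so total = 1 + 3 = 4.

4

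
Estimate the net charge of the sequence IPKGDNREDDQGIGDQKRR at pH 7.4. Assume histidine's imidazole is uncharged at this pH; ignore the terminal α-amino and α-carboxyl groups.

The side chains ionized at physiological pH are Lys/Arg (+1) and Asp/Glu (−1); with His treated as neutral, nothing else contributes.
Positive (K, R): K3, R7, K17, R18, R19 → +5.
Negative (D, E): D5, E8, D9, D10, D15 → −5.
Net charge = (+5) + (−5) = 0.

0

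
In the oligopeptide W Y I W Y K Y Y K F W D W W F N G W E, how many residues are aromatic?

12

Phenylalanine (F), tryptophan (W), and tyrosine (Y) have aromatic ring side chains.
Matching residues: W1, Y2, W4, Y5, Y7, Y8, F10, W11, W13, W14, F15, W18.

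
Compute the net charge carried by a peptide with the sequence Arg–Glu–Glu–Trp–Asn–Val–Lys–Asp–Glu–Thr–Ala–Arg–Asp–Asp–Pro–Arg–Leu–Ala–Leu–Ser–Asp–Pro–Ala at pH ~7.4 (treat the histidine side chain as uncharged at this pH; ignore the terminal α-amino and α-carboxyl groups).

-3

At pH ~7.4 the Lys and Arg side chains are protonated (+1), the Asp and Glu side chains are deprotonated (−1), and with His taken as neutral all other side chains carry no charge.
Positive (K, R): Arg1, Lys7, Arg12, Arg16 → +4.
Negative (D, E): Glu2, Glu3, Asp8, Glu9, Asp13, Asp14, Asp21 → −7.
Net charge = (+4) + (−7) = −3.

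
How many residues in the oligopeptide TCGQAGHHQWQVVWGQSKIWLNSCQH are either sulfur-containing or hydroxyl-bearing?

5

Sulfur-containing: C, M. Hydroxyl-bearing: S, T, Y.
Sulfur-containing residues here: C2, C24 (2).
Hydroxyl-bearing residues here: T1, S17, S23 (3).
The two groups share no amino acid, so total = 2 + 3 = 5.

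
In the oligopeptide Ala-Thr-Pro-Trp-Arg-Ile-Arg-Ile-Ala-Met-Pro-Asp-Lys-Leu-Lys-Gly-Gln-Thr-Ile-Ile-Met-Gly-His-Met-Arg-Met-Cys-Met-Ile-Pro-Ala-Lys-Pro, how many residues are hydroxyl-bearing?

S, T, and Y are the three residues with a side-chain hydroxyl.
Matching residues: Thr2, Thr18.

2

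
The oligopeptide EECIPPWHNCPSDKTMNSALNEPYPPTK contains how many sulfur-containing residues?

The sulfur-bearing residues are cysteine (–SH) and methionine (–S–CH₃).
Matching residues: C3, C10, M16.

3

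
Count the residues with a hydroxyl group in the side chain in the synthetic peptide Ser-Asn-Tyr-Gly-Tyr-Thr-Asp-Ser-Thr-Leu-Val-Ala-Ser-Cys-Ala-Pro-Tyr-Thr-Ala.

The –OH-bearing residues are Ser, Thr (aliphatic alcohols), and Tyr (phenol).
Matching residues: Ser1, Tyr3, Tyr5, Thr6, Ser8, Thr9, Ser13, Tyr17, Thr18.

9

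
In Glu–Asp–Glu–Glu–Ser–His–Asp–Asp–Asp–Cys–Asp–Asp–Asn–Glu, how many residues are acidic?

The acidic residues are Asp (D) and Glu (E), whose side chains end in a carboxylate group.
Matching residues: Glu1, Asp2, Glu3, Glu4, Asp7, Asp8, Asp9, Asp11, Asp12, Glu14.

10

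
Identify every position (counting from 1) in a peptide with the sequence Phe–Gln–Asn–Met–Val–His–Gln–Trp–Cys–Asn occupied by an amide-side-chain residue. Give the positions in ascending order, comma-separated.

2, 3, 7, 10

Matching residues: Gln2, Asn3, Gln7, Asn10.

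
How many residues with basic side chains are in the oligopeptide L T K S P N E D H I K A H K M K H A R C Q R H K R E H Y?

K, R, and H are the three residues with basic side chains (ε-amine, guanidinium, and imidazole respectively).
Matching residues: K3, H9, K11, H13, K14, K16, H17, R19, R22, H23, K24, R25, H27.

13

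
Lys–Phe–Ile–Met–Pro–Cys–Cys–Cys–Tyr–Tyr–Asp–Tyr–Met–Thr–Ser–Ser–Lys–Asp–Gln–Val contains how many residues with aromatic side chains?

4

Phenylalanine (F), tryptophan (W), and tyrosine (Y) have aromatic ring side chains.
Matching residues: Phe2, Tyr9, Tyr10, Tyr12.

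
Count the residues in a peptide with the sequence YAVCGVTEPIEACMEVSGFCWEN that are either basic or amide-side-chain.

Basic: H, K, R. Amide-side-chain: N, Q.
Basic residues here: none (0).
Amide-side-chain residues here: N23 (1).
The two groups share no amino acid, so total = 0 + 1 = 1.

1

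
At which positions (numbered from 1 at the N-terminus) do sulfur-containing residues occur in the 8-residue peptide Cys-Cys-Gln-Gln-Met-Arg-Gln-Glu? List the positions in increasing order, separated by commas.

Cysteine (C, thiol) and methionine (M, thioether) are the two sulfur-containing amino acids.
Matching residues: Cys1, Cys2, Met5.

1, 2, 5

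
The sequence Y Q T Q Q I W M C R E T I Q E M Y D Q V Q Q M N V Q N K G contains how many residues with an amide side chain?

Asparagine (N) and glutamine (Q) have uncharged amide side chains.
Matching residues: Q2, Q4, Q5, Q14, Q19, Q21, Q22, N24, Q26, N27.

10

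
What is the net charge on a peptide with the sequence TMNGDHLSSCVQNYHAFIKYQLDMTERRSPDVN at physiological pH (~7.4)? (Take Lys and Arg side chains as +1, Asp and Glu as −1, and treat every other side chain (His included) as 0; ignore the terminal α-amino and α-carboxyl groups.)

-1

Positive (K, R): K19, R27, R28 → +3.
Negative (D, E): D5, D23, E26, D31 → −4.
Net charge = (+3) + (−4) = −1.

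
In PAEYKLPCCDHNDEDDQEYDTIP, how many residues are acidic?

8

Only D (aspartate) and E (glutamate) carry a side-chain carboxylic acid.
Matching residues: E3, D10, D13, E14, D15, D16, E18, D20.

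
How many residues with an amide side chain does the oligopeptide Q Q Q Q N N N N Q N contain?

10

Only N (asparagine) and Q (glutamine) carry a side-chain carboxamide.
Matching residues: Q1, Q2, Q3, Q4, N5, N6, N7, N8, Q9, N10.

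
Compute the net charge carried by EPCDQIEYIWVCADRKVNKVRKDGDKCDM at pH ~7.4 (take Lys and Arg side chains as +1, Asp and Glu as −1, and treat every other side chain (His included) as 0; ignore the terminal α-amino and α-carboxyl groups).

Positive (K, R): R15, K16, K19, R21, K22, K26 → +6.
Negative (D, E): E1, D4, E7, D14, D23, D25, D28 → −7.
Net charge = (+6) + (−7) = −1.

-1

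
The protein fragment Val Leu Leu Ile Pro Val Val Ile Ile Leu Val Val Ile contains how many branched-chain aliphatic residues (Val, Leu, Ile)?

12

Matching residues: Val1, Leu2, Leu3, Ile4, Val6, Val7, Ile8, Ile9, Leu10, Val11, Val12, Ile13.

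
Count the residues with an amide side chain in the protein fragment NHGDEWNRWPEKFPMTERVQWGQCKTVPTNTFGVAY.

Only N (asparagine) and Q (glutamine) carry a side-chain carboxamide.
Matching residues: N1, N7, Q20, Q23, N30.

5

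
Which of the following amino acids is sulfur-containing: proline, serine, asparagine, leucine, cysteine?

The sulfur-bearing residues are cysteine (–SH) and methionine (–S–CH₃).
Of the listed options, only cysteine belongs to this group.

cysteine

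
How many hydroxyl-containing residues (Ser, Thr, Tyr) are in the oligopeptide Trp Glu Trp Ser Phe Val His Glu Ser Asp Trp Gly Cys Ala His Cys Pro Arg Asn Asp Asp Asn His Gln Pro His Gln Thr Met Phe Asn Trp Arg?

3

Matching residues: Ser4, Ser9, Thr28.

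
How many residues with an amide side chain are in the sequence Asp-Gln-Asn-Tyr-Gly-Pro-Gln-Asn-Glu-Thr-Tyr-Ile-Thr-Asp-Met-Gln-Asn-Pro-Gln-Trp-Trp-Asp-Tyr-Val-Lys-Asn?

8

The amide-side-chain residues are Asn (N) and Gln (Q).
Matching residues: Gln2, Asn3, Gln7, Asn8, Gln16, Asn17, Gln19, Asn26.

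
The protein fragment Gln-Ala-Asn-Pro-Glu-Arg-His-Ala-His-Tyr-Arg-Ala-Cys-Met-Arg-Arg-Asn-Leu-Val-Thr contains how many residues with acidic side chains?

1

Aspartate (D) and glutamate (E) have carboxylic-acid side chains and are the acidic amino acids.
Matching residues: Glu5.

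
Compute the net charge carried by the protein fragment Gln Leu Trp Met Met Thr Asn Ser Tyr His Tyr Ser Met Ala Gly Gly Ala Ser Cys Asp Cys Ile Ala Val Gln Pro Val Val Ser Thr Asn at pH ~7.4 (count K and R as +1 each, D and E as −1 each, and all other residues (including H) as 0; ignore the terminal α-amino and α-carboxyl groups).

-1

Positive (K, R): none → +0.
Negative (D, E): Asp20 → −1.
Net charge = (+0) + (−1) = −1.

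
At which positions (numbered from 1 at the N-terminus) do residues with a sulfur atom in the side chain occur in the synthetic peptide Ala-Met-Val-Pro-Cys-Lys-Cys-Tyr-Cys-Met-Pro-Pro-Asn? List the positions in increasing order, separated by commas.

Only Cys (C) and Met (M) have a sulfur atom in the side chain.
Matching residues: Met2, Cys5, Cys7, Cys9, Met10.

2, 5, 7, 9, 10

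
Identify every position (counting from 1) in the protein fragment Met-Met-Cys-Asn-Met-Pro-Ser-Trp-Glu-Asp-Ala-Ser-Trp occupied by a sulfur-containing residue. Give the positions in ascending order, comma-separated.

Matching residues: Met1, Met2, Cys3, Met5.

1, 2, 3, 5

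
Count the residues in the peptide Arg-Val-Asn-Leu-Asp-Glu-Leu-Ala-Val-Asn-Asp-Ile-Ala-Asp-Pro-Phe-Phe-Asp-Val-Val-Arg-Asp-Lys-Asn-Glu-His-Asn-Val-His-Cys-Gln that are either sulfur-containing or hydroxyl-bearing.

Sulfur-containing: C, M. Hydroxyl-bearing: S, T, Y.
Sulfur-containing residues here: Cys30 (1).
Hydroxyl-bearing residues here: none (0).
The two groups share no amino acid, so total = 1 + 0 = 1.

1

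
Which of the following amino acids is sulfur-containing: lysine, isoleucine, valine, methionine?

The sulfur-bearing residues are cysteine (–SH) and methionine (–S–CH₃).
Of the listed options, only methionine belongs to this group.

methionine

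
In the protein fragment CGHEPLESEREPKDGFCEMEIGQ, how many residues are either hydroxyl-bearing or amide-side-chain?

Hydroxyl-bearing: S, T, Y. Amide-side-chain: N, Q.
Hydroxyl-bearing residues here: S8 (1).
Amide-side-chain residues here: Q23 (1).
The two groups share no amino acid, so total = 1 + 1 = 2.

2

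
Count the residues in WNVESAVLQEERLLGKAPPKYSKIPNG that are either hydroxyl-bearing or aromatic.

4

Hydroxyl-bearing: S, T, Y. Aromatic: F, W, Y.
Hydroxyl-bearing residues here: S5, Y21, S22 (3).
Aromatic residues here: W1, Y21 (2).
Y is in both groups, so the 1 Y residue must not be double-counted.
Total = 3 + 2 − 1 = 4.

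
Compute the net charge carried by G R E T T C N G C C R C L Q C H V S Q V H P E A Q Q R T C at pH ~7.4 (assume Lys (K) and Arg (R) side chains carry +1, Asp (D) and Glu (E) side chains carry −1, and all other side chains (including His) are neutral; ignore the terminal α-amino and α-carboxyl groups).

Positive (K, R): R2, R11, R27 → +3.
Negative (D, E): E3, E23 → −2.
Net charge = (+3) + (−2) = +1.

+1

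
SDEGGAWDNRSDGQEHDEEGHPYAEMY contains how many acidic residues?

9

The acidic residues are Asp (D) and Glu (E), whose side chains end in a carboxylate group.
Matching residues: D2, E3, D8, D12, E15, D17, E18, E19, E25.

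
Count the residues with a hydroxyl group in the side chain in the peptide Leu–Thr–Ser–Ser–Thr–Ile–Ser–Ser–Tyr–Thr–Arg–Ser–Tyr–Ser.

The –OH-bearing residues are Ser, Thr (aliphatic alcohols), and Tyr (phenol).
Matching residues: Thr2, Ser3, Ser4, Thr5, Ser7, Ser8, Tyr9, Thr10, Ser12, Tyr13, Ser14.

11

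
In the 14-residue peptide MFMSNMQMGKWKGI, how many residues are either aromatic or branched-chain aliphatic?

3

Aromatic: F, W, Y. Branched-chain aliphatic: I, L, V.
Aromatic residues here: F2, W11 (2).
Branched-chain aliphatic residues here: I14 (1).
The two groups share no amino acid, so total = 2 + 1 = 3.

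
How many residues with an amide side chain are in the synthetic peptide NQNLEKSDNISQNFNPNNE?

9

Asparagine (N) and glutamine (Q) have uncharged amide side chains.
Matching residues: N1, Q2, N3, N9, Q12, N13, N15, N17, N18.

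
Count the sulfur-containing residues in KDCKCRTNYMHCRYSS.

Cysteine (C, thiol) and methionine (M, thioether) are the two sulfur-containing amino acids.
Matching residues: C3, C5, M10, C12.

4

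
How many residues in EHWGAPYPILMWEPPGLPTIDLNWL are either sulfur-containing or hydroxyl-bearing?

3

Sulfur-containing: C, M. Hydroxyl-bearing: S, T, Y.
Sulfur-containing residues here: M11 (1).
Hydroxyl-bearing residues here: Y7, T19 (2).
The two groups share no amino acid, so total = 1 + 2 = 3.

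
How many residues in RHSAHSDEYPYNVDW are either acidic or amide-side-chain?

4

Acidic: D, E. Amide-side-chain: N, Q.
Acidic residues here: D7, E8, D14 (3).
Amide-side-chain residues here: N12 (1).
The two groups share no amino acid, so total = 3 + 1 = 4.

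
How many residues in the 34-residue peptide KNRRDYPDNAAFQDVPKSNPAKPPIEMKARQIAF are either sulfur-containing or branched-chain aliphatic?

Sulfur-containing: C, M. Branched-chain aliphatic: I, L, V.
Sulfur-containing residues here: M27 (1).
Branched-chain aliphatic residues here: V15, I25, I32 (3).
The two groups share no amino acid, so total = 1 + 3 = 4.

4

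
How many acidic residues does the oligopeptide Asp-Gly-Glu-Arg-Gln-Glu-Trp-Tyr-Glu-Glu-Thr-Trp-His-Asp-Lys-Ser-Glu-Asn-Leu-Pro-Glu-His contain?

Only D (aspartate) and E (glutamate) carry a side-chain carboxylic acid.
Matching residues: Asp1, Glu3, Glu6, Glu9, Glu10, Asp14, Glu17, Glu21.

8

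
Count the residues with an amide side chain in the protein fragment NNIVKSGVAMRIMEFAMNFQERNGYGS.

Asparagine (N) and glutamine (Q) have uncharged amide side chains.
Matching residues: N1, N2, N18, Q20, N23.

5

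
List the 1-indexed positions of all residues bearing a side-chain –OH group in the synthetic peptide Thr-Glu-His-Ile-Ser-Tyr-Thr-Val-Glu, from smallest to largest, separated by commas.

The –OH-bearing residues are Ser, Thr (aliphatic alcohols), and Tyr (phenol).
Matching residues: Thr1, Ser5, Tyr6, Thr7.

1, 5, 6, 7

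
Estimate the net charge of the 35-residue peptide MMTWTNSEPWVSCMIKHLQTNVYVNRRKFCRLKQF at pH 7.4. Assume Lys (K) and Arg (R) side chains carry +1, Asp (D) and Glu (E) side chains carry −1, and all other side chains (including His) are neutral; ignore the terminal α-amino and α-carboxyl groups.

Positive (K, R): K16, R26, R27, K28, R31, K33 → +6.
Negative (D, E): E8 → −1.
Net charge = (+6) + (−1) = +5.

+5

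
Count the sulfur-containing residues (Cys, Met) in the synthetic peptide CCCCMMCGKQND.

Matching residues: C1, C2, C3, C4, M5, M6, C7.

7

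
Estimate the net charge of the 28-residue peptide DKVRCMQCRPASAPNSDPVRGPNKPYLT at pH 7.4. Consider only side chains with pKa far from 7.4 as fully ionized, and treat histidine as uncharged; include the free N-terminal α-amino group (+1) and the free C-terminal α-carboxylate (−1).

Near pH 7.4, K and R contribute +1 each, D and E contribute −1 each, and every other side chain (His included, as stated) is uncharged.
Positive (K, R): K2, R4, R9, R20, K24 → +5.
Negative (D, E): D1, D17 → −2.
The N-terminus (+1) and C-terminus (−1) cancel.
Net charge = (+5) + (−2) = +3.

+3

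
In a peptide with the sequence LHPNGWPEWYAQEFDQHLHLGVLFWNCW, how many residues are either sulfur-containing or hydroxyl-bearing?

2

Sulfur-containing: C, M. Hydroxyl-bearing: S, T, Y.
Sulfur-containing residues here: C27 (1).
Hydroxyl-bearing residues here: Y10 (1).
The two groups share no amino acid, so total = 1 + 1 = 2.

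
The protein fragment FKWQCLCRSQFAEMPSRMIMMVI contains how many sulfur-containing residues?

The sulfur-bearing residues are cysteine (–SH) and methionine (–S–CH₃).
Matching residues: C5, C7, M14, M18, M20, M21.

6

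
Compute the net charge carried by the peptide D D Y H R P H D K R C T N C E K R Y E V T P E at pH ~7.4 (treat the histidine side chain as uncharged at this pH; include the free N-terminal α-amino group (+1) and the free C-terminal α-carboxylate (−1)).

The side chains ionized at physiological pH are Lys/Arg (+1) and Asp/Glu (−1); with His treated as neutral, nothing else contributes.
Positive (K, R): R5, K9, R10, K16, R17 → +5.
Negative (D, E): D1, D2, D8, E15, E19, E23 → −6.
The N-terminus (+1) and C-terminus (−1) cancel.
Net charge = (+5) + (−6) = −1.

-1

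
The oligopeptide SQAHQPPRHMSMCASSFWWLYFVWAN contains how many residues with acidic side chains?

The acidic residues are Asp (D) and Glu (E), whose side chains end in a carboxylate group.
None of the 26 residues belong to this group.

0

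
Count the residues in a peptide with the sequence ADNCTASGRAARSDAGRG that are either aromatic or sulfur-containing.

Aromatic: F, W, Y. Sulfur-containing: C, M.
Aromatic residues here: none (0).
Sulfur-containing residues here: C4 (1).
The two groups share no amino acid, so total = 0 + 1 = 1.

1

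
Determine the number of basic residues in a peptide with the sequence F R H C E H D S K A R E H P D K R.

The basic amino acids are Lys (K), Arg (R), and His (H).
Matching residues: R2, H3, H6, K9, R11, H13, K16, R17.

8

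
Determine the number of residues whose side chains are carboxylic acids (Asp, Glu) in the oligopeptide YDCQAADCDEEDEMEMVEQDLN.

Matching residues: D2, D7, D9, E10, E11, D12, E13, E15, E18, D20.

10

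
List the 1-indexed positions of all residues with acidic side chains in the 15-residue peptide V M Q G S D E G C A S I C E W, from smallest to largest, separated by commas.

6, 7, 14

The acidic residues are Asp (D) and Glu (E), whose side chains end in a carboxylate group.
Matching residues: D6, E7, E14.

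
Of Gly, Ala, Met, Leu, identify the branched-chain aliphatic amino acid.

Leu

V, L, and I make up the branched-chain aliphatic group.
Of the listed options, only Leu belongs to this group.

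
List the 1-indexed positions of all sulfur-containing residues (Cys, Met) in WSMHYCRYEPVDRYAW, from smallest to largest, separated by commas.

Matching residues: M3, C6.

3, 6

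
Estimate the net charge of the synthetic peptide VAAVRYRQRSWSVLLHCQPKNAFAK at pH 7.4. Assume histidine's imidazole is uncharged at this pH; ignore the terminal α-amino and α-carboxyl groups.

+5

The side chains ionized at physiological pH are Lys/Arg (+1) and Asp/Glu (−1); with His treated as neutral, nothing else contributes.
Positive (K, R): R5, R7, R9, K20, K25 → +5.
Negative (D, E): none → −0.
Net charge = (+5) + (−0) = +5.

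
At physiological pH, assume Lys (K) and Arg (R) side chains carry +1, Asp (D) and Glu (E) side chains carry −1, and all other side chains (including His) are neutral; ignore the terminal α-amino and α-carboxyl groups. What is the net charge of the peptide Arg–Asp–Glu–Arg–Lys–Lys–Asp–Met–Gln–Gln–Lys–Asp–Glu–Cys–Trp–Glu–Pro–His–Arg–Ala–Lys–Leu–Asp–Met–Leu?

0

Positive (K, R): Arg1, Arg4, Lys5, Lys6, Lys11, Arg19, Lys21 → +7.
Negative (D, E): Asp2, Glu3, Asp7, Asp12, Glu13, Glu16, Asp23 → −7.
Net charge = (+7) + (−7) = 0.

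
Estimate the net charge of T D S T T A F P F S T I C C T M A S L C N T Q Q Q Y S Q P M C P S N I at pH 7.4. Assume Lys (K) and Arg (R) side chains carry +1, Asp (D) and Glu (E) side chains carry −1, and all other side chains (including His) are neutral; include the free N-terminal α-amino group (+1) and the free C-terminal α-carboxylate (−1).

Positive (K, R): none → +0.
Negative (D, E): D2 → −1.
The N-terminus (+1) and C-terminus (−1) cancel.
Net charge = (+0) + (−1) = −1.

-1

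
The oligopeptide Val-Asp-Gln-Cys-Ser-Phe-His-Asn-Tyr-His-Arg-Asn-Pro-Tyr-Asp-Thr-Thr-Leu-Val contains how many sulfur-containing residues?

1

Cysteine (C, thiol) and methionine (M, thioether) are the two sulfur-containing amino acids.
Matching residues: Cys4.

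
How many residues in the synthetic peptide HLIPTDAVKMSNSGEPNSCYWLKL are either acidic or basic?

Acidic: D, E. Basic: H, K, R.
Acidic residues here: D6, E15 (2).
Basic residues here: H1, K9, K23 (3).
The two groups share no amino acid, so total = 2 + 3 = 5.

5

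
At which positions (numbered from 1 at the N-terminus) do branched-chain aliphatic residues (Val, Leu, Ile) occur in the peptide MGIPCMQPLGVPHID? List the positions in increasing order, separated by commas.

3, 9, 11, 14

Matching residues: I3, L9, V11, I14.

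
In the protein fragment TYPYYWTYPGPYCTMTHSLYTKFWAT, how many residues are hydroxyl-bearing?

Serine (S), threonine (T), and tyrosine (Y) each carry a hydroxyl group on the side chain.
Matching residues: T1, Y2, Y4, Y5, T7, Y8, Y12, T14, T16, S18, Y20, T21, T26.

13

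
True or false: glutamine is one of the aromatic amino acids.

False

Phenylalanine (F), tryptophan (W), and tyrosine (Y) have aromatic ring side chains.
Glutamine is not in this group.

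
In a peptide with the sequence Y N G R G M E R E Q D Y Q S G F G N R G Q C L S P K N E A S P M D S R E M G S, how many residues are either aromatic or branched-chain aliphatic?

4

Aromatic: F, W, Y. Branched-chain aliphatic: I, L, V.
Aromatic residues here: Y1, Y12, F16 (3).
Branched-chain aliphatic residues here: L23 (1).
The two groups share no amino acid, so total = 3 + 1 = 4.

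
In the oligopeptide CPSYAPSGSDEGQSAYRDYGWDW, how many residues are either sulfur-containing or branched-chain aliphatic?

1

Sulfur-containing: C, M. Branched-chain aliphatic: I, L, V.
Sulfur-containing residues here: C1 (1).
Branched-chain aliphatic residues here: none (0).
The two groups share no amino acid, so total = 1 + 0 = 1.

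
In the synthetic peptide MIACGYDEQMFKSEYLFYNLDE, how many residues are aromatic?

5

Phenylalanine (F), tryptophan (W), and tyrosine (Y) have aromatic ring side chains.
Matching residues: Y6, F11, Y15, F17, Y18.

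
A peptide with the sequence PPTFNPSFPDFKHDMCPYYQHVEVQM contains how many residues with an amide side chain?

3

Only N (asparagine) and Q (glutamine) carry a side-chain carboxamide.
Matching residues: N5, Q20, Q25.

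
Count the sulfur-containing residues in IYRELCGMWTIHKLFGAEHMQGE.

Only Cys (C) and Met (M) have a sulfur atom in the side chain.
Matching residues: C6, M8, M20.

3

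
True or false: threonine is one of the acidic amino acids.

The acidic residues are Asp (D) and Glu (E), whose side chains end in a carboxylate group.
Threonine is not in this group.

False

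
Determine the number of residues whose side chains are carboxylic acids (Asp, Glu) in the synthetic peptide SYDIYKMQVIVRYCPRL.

1

Matching residues: D3.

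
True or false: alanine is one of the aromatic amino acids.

False

The aromatic amino acids are Phe (F, benzyl), Trp (W, indole), and Tyr (Y, phenol).
Alanine is not in this group.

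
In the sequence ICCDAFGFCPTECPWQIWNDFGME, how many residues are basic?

0

The basic amino acids are Lys (K), Arg (R), and His (H).
None of the 24 residues belong to this group.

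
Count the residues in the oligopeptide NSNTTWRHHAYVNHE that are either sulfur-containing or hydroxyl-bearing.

Sulfur-containing: C, M. Hydroxyl-bearing: S, T, Y.
Sulfur-containing residues here: none (0).
Hydroxyl-bearing residues here: S2, T4, T5, Y11 (4).
The two groups share no amino acid, so total = 0 + 4 = 4.

4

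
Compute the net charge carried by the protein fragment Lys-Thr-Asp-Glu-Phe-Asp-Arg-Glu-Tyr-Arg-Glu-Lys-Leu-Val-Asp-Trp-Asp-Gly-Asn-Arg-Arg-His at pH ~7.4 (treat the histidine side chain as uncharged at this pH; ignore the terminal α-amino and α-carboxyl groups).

-1

At pH ~7.4 the Lys and Arg side chains are protonated (+1), the Asp and Glu side chains are deprotonated (−1), and with His taken as neutral all other side chains carry no charge.
Positive (K, R): Lys1, Arg7, Arg10, Lys12, Arg20, Arg21 → +6.
Negative (D, E): Asp3, Glu4, Asp6, Glu8, Glu11, Asp15, Asp17 → −7.
Net charge = (+6) + (−7) = −1.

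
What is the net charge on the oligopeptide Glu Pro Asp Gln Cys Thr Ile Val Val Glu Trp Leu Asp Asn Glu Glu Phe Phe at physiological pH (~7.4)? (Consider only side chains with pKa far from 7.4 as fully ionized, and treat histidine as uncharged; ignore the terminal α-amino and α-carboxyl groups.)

-6

At pH ~7.4 the Lys and Arg side chains are protonated (+1), the Asp and Glu side chains are deprotonated (−1), and with His taken as neutral all other side chains carry no charge.
Positive (K, R): none → +0.
Negative (D, E): Glu1, Asp3, Glu10, Asp13, Glu15, Glu16 → −6.
Net charge = (+0) + (−6) = −6.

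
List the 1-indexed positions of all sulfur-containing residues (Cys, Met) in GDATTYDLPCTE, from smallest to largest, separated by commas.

10

Matching residues: C10.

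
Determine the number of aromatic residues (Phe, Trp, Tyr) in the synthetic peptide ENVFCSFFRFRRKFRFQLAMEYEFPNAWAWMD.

10

Matching residues: F4, F7, F8, F10, F14, F16, Y22, F24, W28, W30.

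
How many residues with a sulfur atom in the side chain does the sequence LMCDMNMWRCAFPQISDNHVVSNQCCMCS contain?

The sulfur-bearing residues are cysteine (–SH) and methionine (–S–CH₃).
Matching residues: M2, C3, M5, M7, C10, C25, C26, M27, C28.

9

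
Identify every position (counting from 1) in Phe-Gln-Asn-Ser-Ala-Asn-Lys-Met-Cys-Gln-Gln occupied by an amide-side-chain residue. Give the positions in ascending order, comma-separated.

Asparagine (N) and glutamine (Q) have uncharged amide side chains.
Matching residues: Gln2, Asn3, Asn6, Gln10, Gln11.

2, 3, 6, 10, 11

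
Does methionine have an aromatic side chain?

Phenylalanine (F), tryptophan (W), and tyrosine (Y) have aromatic ring side chains.
Methionine is not in this group.

No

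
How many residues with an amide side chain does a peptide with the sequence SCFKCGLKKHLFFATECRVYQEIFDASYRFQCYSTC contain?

2

Asparagine (N) and glutamine (Q) have uncharged amide side chains.
Matching residues: Q21, Q31.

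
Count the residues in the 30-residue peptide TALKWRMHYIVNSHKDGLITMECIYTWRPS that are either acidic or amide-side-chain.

Acidic: D, E. Amide-side-chain: N, Q.
Acidic residues here: D16, E22 (2).
Amide-side-chain residues here: N12 (1).
The two groups share no amino acid, so total = 2 + 1 = 3.

3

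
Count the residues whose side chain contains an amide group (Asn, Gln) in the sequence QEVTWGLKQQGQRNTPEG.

5

Matching residues: Q1, Q9, Q10, Q12, N14.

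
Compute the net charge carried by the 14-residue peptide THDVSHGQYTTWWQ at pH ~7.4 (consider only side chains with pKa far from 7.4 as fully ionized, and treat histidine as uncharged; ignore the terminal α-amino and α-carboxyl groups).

At pH ~7.4 the Lys and Arg side chains are protonated (+1), the Asp and Glu side chains are deprotonated (−1), and with His taken as neutral all other side chains carry no charge.
Positive (K, R): none → +0.
Negative (D, E): D3 → −1.
Net charge = (+0) + (−1) = −1.

-1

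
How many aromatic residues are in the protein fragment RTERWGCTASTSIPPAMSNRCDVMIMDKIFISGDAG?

2

Phenylalanine (F), tryptophan (W), and tyrosine (Y) have aromatic ring side chains.
Matching residues: W5, F30.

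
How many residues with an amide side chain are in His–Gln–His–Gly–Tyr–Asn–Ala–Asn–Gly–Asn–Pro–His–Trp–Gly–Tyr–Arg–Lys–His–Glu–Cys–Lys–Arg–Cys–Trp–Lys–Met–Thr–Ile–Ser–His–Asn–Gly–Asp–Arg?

The amide-side-chain residues are Asn (N) and Gln (Q).
Matching residues: Gln2, Asn6, Asn8, Asn10, Asn31.

5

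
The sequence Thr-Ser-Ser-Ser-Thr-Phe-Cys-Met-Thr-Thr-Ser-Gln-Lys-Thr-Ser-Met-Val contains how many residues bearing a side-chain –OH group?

Serine (S), threonine (T), and tyrosine (Y) each carry a hydroxyl group on the side chain.
Matching residues: Thr1, Ser2, Ser3, Ser4, Thr5, Thr9, Thr10, Ser11, Thr14, Ser15.

10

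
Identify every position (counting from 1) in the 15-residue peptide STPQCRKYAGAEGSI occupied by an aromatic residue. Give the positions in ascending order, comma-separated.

Phenylalanine (F), tryptophan (W), and tyrosine (Y) have aromatic ring side chains.
Matching residues: Y8.

8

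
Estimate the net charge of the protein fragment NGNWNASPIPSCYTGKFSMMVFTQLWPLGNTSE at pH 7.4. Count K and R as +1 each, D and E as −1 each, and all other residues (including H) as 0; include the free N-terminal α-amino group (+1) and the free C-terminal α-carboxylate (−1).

Positive (K, R): K16 → +1.
Negative (D, E): E33 → −1.
The N-terminus (+1) and C-terminus (−1) cancel.
Net charge = (+1) + (−1) = 0.

0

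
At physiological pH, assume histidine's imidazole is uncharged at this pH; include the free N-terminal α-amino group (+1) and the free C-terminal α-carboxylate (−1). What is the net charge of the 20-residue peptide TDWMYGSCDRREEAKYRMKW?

+1

The side chains ionized at physiological pH are Lys/Arg (+1) and Asp/Glu (−1); with His treated as neutral, nothing else contributes.
Positive (K, R): R10, R11, K15, R17, K19 → +5.
Negative (D, E): D2, D9, E12, E13 → −4.
The N-terminus (+1) and C-terminus (−1) cancel.
Net charge = (+5) + (−4) = +1.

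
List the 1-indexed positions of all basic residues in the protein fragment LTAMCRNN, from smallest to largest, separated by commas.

The basic amino acids are Lys (K), Arg (R), and His (H).
Matching residues: R6.

6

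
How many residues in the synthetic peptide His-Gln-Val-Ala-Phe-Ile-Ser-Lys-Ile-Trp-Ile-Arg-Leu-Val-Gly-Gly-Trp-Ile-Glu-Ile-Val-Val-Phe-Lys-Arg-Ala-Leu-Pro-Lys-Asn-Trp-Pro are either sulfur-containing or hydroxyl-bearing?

Sulfur-containing: C, M. Hydroxyl-bearing: S, T, Y.
Sulfur-containing residues here: none (0).
Hydroxyl-bearing residues here: Ser7 (1).
The two groups share no amino acid, so total = 0 + 1 = 1.

1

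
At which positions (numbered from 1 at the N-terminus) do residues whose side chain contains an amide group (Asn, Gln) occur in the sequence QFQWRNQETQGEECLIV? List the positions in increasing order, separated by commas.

1, 3, 6, 7, 10

Matching residues: Q1, Q3, N6, Q7, Q10.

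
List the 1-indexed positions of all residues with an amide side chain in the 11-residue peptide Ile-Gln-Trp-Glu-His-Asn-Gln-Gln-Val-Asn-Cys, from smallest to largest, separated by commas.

2, 6, 7, 8, 10

Only N (asparagine) and Q (glutamine) carry a side-chain carboxamide.
Matching residues: Gln2, Asn6, Gln7, Gln8, Asn10.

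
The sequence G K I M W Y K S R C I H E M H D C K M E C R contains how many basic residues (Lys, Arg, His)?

7

Matching residues: K2, K7, R9, H12, H15, K18, R22.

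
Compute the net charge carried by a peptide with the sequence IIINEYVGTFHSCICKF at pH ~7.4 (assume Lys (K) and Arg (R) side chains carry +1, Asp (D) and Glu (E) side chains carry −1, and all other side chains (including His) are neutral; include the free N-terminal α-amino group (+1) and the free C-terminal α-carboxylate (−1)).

0

Positive (K, R): K16 → +1.
Negative (D, E): E5 → −1.
The N-terminus (+1) and C-terminus (−1) cancel.
Net charge = (+1) + (−1) = 0.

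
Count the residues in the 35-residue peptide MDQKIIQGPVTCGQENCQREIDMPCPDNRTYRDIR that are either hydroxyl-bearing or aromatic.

3

Hydroxyl-bearing: S, T, Y. Aromatic: F, W, Y.
Hydroxyl-bearing residues here: T11, T30, Y31 (3).
Aromatic residues here: Y31 (1).
Y is in both groups, so the 1 Y residue must not be double-counted.
Total = 3 + 1 − 1 = 3.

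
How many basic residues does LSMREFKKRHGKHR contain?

8

Lysine (K), arginine (R), and histidine (H) have basic, nitrogen-containing side chains.
Matching residues: R4, K7, K8, R9, H10, K12, H13, R14.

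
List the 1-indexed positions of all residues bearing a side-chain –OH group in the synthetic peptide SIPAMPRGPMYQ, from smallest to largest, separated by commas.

1, 11

Serine (S), threonine (T), and tyrosine (Y) each carry a hydroxyl group on the side chain.
Matching residues: S1, Y11.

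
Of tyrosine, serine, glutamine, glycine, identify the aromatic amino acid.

The aromatic amino acids are Phe (F, benzyl), Trp (W, indole), and Tyr (Y, phenol).
Of the listed options, only tyrosine belongs to this group.

tyrosine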